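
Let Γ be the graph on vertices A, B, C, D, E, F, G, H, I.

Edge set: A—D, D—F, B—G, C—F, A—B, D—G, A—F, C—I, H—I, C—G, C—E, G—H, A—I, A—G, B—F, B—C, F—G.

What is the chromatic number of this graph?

4

A, D, F, G form a clique, so at least 4 colors are needed.
4 colors suffice: color 1 → {E, G, I}; color 2 → {A, C, H}; color 3 → {F}; color 4 → {B, D}. Every edge joins two different colors.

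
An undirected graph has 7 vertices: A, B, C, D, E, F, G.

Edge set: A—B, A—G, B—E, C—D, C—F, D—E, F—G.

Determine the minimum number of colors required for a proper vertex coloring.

3

The cycle C-D-E-B-A-G-F-C has odd length 7, so it cannot be 2-colored; at least 3 colors are needed.
3 colors suffice: A=blue, B=red, C=blue, D=red, E=blue, F=green, G=red. Every edge joins two different colors.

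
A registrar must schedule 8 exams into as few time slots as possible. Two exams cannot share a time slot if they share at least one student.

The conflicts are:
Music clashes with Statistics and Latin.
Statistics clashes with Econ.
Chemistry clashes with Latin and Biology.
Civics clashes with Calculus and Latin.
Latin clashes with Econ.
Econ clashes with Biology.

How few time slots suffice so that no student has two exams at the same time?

Music and Statistics conflict, so at least 2 time slots are needed.
2 time slots suffice: Music=2, Statistics=1, Chemistry=2, Civics=2, Calculus=1, Latin=1, Econ=2, Biology=1. Each listed conflict is separated.

2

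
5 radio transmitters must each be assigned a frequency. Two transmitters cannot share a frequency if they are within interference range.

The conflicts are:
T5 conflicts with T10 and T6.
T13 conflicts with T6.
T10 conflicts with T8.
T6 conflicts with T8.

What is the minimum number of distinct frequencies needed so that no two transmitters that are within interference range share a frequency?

2

T5 and T10 conflict, so at least 2 frequencies are needed.
A valid assignment using 2 frequencies: T5=2, T13=2, T10=1, T6=1, T8=2. Every pair that conflicts lands in different frequencies.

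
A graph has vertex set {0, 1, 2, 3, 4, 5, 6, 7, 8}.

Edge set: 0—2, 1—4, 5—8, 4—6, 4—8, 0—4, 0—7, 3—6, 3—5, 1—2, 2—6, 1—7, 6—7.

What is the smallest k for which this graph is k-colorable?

The cycle 4-6-3-5-8-4 has odd length 5, so it cannot be 2-colored; at least 3 colors are needed.
3 colors suffice: 0=red, 1=red, 2=blue, 3=blue, 4=blue, 5=red, 6=red, 7=blue, 8=green. Each edge has distinct colors on its endpoints.

3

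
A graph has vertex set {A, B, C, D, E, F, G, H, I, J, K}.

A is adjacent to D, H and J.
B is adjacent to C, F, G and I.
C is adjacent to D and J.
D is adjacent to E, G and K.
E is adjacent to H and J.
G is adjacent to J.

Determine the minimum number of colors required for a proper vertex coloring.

A and J are adjacent, so at least 2 colors are needed.
One proper 2-coloring: A=2, B=1, C=2, D=1, E=2, F=2, G=2, H=1, I=2, J=1, K=2. Every edge joins two different colors.

2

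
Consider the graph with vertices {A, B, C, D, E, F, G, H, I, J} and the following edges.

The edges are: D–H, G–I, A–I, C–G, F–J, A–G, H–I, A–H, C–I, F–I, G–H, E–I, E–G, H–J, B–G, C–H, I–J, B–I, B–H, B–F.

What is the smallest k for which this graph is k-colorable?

4

A, G, H, I are pairwise adjacent (a clique of size 4), so at least 4 colors are needed.
4 colors suffice: color red → {D, I}; color blue → {E, F, H}; color green → {G, J}; color yellow → {A, B, C}. Every edge joins two different colors.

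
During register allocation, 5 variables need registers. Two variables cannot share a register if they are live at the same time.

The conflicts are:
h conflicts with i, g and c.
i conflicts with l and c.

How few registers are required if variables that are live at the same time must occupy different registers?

h, i, c pairwise conflict, so at least 3 registers are needed.
3 registers suffice: register 1 → {i, g}; register 2 → {h, l}; register 3 → {c}. No two conflicting variables share a register.

3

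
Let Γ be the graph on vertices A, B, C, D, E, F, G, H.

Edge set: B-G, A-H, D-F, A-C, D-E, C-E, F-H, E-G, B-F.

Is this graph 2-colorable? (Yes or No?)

No

The cycle G-E-D-F-B-G has odd length 5, so it cannot be 2-colored; at least 3 colors are needed.
So 2 colors are not enough.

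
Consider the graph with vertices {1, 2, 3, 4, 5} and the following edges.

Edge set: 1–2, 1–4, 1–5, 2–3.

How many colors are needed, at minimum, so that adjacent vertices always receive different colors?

1 and 2 are adjacent, so at least 2 colors are needed.
A valid assignment using 2 colors: 1=red, 2=blue, 3=red, 4=blue, 5=blue. No two adjacent vertices share a color.

2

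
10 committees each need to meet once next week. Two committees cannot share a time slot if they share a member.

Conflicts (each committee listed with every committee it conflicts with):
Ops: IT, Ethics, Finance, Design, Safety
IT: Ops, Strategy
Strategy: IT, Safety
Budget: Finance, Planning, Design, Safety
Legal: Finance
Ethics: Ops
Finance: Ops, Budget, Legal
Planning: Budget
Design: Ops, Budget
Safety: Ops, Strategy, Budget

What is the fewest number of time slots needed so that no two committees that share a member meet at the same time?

Ops and IT conflict, so at least 2 time slots are needed.
Using 2 time slots: Ops=1, IT=2, Strategy=1, Budget=1, Legal=1, Ethics=2, Finance=2, Planning=2, Design=2, Safety=2. Every pair that conflicts lands in different time slots.

2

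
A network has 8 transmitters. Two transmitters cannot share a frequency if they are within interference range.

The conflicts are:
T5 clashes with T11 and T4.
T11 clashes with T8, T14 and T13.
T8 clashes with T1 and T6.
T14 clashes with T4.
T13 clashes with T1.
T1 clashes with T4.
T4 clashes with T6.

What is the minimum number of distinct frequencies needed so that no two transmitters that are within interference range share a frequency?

The cycle T5-T11-T8-T1-T4-T5 has odd length 5, so it cannot be 2-colored; at least 3 frequencies are needed.
3 frequencies suffice: frequency 1 → {T11, T4}; frequency 2 → {T5, T8, T14, T13}; frequency 3 → {T1, T6}. No two conflicting transmitters share a frequency.

3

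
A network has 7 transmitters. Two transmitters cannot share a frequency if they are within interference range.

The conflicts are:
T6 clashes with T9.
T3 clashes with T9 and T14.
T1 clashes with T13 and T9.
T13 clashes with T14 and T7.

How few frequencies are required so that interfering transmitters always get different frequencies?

The cycle T14-T3-T9-T1-T13-T14 has odd length 5, so it cannot be 2-colored; at least 3 frequencies are needed.
A valid assignment using 3 frequencies: T6=2, T3=3, T1=2, T13=1, T9=1, T14=2, T7=2. Every pair that conflicts lands in different frequencies.

3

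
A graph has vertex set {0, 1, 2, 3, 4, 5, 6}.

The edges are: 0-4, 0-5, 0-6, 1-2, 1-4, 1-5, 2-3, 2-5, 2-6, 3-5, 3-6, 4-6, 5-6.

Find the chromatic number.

4

2, 3, 5, 6 are mutually adjacent (a clique of size 4), so at least 4 colors are needed.
4 colors suffice: color a → {1, 6}; color b → {4, 5}; color c → {0, 2}; color d → {3}. Every edge joins two different colors.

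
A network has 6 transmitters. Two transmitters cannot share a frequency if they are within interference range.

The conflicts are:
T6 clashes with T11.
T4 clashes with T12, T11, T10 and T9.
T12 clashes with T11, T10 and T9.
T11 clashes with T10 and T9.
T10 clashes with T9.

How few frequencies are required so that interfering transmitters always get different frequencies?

T4, T12, T11, T10, T9 pairwise conflict, so at least 5 frequencies are needed.
5 frequencies suffice: frequency 1 → {T11}; frequency 2 → {T6, T4}; frequency 3 → {T9}; frequency 4 → {T12}; frequency 5 → {T10}. Each listed conflict is separated.

5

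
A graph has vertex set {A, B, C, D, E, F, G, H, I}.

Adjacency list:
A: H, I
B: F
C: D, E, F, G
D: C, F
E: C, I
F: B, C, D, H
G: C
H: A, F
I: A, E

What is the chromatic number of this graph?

C, D, F form a triangle, so at least 3 colors are needed.
3 colors suffice: color 1 → {B, C, H, I}; color 2 → {A, E, F, G}; color 3 → {D}. No two adjacent vertices share a color.

3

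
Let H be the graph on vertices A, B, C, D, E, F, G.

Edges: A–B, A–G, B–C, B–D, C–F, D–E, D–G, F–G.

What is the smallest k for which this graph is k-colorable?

The cycle C-B-A-G-F-C has odd length 5, so it cannot be 2-colored; at least 3 colors are needed.
3 colors suffice: A=1, B=2, C=1, D=1, E=2, F=3, G=2. Every edge joins two different colors.

3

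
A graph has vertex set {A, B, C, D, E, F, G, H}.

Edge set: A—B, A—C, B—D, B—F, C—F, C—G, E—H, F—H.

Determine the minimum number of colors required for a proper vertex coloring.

B and F are adjacent, so at least 2 colors are needed.
2 colors suffice: color red → {A, D, E, F, G}; color blue → {B, C, H}. Every edge joins two different colors.

2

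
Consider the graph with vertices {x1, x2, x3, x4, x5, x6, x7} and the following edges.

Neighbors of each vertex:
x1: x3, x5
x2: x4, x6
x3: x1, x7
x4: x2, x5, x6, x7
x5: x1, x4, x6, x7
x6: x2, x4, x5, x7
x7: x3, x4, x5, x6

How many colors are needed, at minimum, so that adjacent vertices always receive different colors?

4

x4, x5, x6, x7 are pairwise adjacent (a clique of size 4), so at least 4 colors are needed.
4 colors suffice: x1=3, x2=2, x3=1, x4=3, x5=2, x6=1, x7=4. Each edge has distinct colors on its endpoints.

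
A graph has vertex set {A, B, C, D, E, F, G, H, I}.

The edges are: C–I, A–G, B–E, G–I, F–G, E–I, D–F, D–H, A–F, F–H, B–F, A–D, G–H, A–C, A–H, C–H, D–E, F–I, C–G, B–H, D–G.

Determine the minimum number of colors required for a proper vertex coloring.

5

A, D, F, G, H form a clique, so at least 5 colors are needed.
One proper 5-coloring: A=4, B=1, C=3, D=5, E=3, F=3, G=1, H=2, I=2. No two adjacent vertices share a color.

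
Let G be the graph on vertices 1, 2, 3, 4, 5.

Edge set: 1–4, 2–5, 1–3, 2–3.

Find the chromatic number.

2 and 5 are adjacent, so at least 2 colors are needed.
A valid assignment using 2 colors: 1=blue, 2=blue, 3=red, 4=red, 5=red. Each edge has distinct colors on its endpoints.

2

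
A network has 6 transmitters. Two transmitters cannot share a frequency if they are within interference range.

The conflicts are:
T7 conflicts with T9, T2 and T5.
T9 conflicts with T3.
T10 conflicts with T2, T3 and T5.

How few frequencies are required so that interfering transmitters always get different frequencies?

3

The cycle T3-T10-T5-T7-T9-T3 has odd length 5, so it cannot be 2-colored; at least 3 frequencies are needed.
3 frequencies suffice: frequency 1 → {T7, T10}; frequency 2 → {T9, T2, T5}; frequency 3 → {T3}. Each listed conflict is separated.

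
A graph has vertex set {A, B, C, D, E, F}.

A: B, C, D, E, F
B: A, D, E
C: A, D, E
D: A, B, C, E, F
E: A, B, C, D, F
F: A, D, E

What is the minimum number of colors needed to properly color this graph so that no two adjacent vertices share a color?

A, D, E, F form a clique, so at least 4 colors are needed.
4 colors suffice: A=2, B=4, C=4, D=1, E=3, F=4. Every edge joins two different colors.

4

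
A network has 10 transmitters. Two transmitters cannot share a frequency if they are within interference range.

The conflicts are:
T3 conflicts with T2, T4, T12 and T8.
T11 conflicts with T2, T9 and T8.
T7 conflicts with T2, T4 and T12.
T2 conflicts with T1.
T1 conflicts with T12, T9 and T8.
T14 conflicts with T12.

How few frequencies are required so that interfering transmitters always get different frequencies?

T11 and T9 conflict, so at least 2 frequencies are needed.
2 frequencies suffice: frequency 1 → {T3, T11, T7, T1, T14}; frequency 2 → {T2, T4, T12, T9, T8}. No two conflicting transmitters share a frequency.

2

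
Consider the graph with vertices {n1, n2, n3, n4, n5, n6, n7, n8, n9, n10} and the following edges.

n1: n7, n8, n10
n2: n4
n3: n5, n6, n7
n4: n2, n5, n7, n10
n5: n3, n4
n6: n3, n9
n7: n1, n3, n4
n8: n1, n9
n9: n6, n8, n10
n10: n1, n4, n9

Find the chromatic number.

n2 and n4 are adjacent, so at least 2 colors are needed.
2 colors suffice: color 1 → {n1, n3, n4, n9}; color 2 → {n2, n5, n6, n7, n8, n10}. No two adjacent vertices share a color.

2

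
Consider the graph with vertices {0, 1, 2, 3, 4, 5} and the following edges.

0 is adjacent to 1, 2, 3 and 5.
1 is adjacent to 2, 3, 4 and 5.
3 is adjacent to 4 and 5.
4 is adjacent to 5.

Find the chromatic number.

4

0, 1, 3, 5 are pairwise adjacent (a clique of size 4), so at least 4 colors are needed.
A valid assignment using 4 colors: 0=b, 1=a, 2=c, 3=d, 4=b, 5=c. Every edge joins two different colors.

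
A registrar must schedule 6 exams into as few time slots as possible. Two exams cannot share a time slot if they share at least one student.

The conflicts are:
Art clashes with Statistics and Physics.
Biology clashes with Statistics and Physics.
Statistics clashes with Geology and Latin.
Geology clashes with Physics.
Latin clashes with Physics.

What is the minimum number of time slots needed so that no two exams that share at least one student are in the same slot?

Statistics and Latin conflict, so at least 2 time slots are needed.
A valid assignment using 2 time slots: Art=2, Biology=2, Statistics=1, Geology=2, Latin=2, Physics=1. Every pair that conflicts lands in different time slots.

2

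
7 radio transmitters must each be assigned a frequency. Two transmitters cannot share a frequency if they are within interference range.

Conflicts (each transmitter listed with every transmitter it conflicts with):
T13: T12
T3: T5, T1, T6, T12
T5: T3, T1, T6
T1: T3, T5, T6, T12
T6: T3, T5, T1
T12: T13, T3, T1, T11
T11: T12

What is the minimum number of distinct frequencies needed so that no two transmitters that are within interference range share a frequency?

T3, T5, T1, T6 pairwise conflict, so at least 4 frequencies are needed.
4 frequencies suffice: frequency 1 → {T6, T12}; frequency 2 → {T13, T3, T11}; frequency 3 → {T1}; frequency 4 → {T5}. Every pair that conflicts lands in different frequencies.

4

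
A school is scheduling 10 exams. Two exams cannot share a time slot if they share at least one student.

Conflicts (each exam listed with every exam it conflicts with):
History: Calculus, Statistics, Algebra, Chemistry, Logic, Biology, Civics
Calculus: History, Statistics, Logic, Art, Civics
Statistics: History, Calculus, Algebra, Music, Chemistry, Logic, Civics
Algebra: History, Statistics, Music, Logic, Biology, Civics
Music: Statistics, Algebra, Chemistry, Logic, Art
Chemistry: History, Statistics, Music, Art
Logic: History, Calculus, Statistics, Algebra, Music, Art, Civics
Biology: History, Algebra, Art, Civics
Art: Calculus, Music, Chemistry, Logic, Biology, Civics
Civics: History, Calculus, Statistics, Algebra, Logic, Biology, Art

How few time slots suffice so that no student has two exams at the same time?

5

History, Calculus, Statistics, Logic, Civics all conflict with each other, so at least 5 time slots are needed.
5 time slots suffice: History=2, Calculus=5, Statistics=3, Algebra=5, Music=4, Chemistry=1, Logic=1, Biology=1, Art=2, Civics=4. Each listed conflict is separated.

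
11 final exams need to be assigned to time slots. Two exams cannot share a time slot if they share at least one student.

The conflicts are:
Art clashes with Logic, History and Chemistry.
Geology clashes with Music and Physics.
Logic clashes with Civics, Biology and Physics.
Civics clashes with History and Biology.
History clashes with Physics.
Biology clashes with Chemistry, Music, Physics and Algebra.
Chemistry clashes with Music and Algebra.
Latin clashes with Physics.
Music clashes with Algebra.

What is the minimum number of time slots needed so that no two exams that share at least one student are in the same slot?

Biology, Chemistry, Music, Algebra are mutually in conflict, so at least 4 time slots are needed.
Using 4 time slots: Art=2, Geology=1, Logic=3, Civics=2, History=1, Biology=1, Chemistry=3, Latin=1, Music=2, Physics=2, Algebra=4. Every pair that conflicts lands in different time slots.

4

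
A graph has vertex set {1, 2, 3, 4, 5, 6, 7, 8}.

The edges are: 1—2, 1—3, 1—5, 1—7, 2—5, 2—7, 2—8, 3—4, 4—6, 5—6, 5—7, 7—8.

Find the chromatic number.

1, 2, 5, 7 are pairwise adjacent (a clique of size 4), so at least 4 colors are needed.
4 colors suffice: color a → {4, 7}; color b → {3, 5, 8}; color c → {1, 6}; color d → {2}. Every edge joins two different colors.

4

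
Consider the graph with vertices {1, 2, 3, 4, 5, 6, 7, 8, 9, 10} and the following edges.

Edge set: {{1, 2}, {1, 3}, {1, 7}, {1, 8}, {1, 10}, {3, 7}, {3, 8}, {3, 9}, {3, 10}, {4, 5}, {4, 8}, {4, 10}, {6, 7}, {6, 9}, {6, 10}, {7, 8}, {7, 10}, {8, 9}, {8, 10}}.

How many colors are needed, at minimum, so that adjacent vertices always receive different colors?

1, 3, 7, 8, 10 are mutually adjacent (a clique of size 5), so at least 5 colors are needed.
One proper 5-coloring: 1=c, 2=a, 3=d, 4=c, 5=a, 6=b, 7=e, 8=b, 9=a, 10=a. Every edge joins two different colors.

5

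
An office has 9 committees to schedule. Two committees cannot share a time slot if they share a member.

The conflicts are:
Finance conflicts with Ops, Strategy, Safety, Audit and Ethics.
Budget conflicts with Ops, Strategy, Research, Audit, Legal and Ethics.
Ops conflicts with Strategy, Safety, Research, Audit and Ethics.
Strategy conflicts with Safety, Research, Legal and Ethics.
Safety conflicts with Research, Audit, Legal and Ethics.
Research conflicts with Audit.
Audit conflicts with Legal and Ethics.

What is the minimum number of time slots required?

5

Finance, Ops, Safety, Audit, Ethics all conflict with each other, so at least 5 time slots are needed.
5 time slots suffice: Finance=5, Budget=3, Ops=1, Strategy=2, Safety=3, Research=4, Audit=2, Legal=1, Ethics=4. Every pair that conflicts lands in different time slots.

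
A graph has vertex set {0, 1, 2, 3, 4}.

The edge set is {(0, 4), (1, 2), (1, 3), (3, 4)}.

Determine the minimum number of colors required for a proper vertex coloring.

2

1 and 3 are adjacent, so at least 2 colors are needed.
2 colors suffice: color a → {1, 4}; color b → {0, 2, 3}. No two adjacent vertices share a color.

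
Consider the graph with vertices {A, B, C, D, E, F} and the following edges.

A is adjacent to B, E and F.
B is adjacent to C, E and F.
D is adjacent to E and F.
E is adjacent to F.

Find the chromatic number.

A, B, E, F form a clique, so at least 4 colors are needed.
One proper 4-coloring: A=yellow, B=blue, C=red, D=blue, E=red, F=green. No two adjacent vertices share a color.

4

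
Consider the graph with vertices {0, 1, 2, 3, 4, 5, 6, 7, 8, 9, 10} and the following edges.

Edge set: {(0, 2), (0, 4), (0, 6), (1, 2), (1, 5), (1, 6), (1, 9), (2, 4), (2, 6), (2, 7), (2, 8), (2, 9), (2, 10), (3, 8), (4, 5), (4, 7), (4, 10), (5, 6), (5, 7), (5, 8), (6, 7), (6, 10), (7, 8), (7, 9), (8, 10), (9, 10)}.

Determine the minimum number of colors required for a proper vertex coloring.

3

2, 8, 10 form a triangle, so at least 3 colors are needed.
3 colors suffice: color red → {2, 3, 5}; color blue → {0, 1, 7, 10}; color green → {4, 6, 8, 9}. Each edge has distinct colors on its endpoints.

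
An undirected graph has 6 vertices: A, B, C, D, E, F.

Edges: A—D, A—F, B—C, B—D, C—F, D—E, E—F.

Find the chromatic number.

3

The cycle D-B-C-F-E-D has odd length 5, so it cannot be 2-colored; at least 3 colors are needed.
3 colors suffice: A=blue, B=green, C=blue, D=red, E=blue, F=red. Each edge has distinct colors on its endpoints.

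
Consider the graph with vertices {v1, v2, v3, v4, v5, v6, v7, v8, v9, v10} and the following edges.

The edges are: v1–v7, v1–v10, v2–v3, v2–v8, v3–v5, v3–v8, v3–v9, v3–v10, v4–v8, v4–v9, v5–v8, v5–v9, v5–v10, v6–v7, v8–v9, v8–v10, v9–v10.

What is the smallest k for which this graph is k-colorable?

v3, v5, v8, v9, v10 are mutually adjacent (a clique of size 5), so at least 5 colors are needed.
5 colors suffice: color red → {v7, v8}; color blue → {v2, v4, v6, v10}; color green → {v1, v9}; color yellow → {v3}; color purple → {v5}. Every edge joins two different colors.

5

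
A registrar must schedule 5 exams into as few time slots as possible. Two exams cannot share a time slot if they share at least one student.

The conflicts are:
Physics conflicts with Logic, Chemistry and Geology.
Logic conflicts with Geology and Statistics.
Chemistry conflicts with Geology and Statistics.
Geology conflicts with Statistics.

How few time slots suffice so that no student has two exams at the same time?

3

Logic, Geology, Statistics all conflict with each other, so at least 3 time slots are needed.
3 time slots suffice: time slot 1 → {Geology}; time slot 2 → {Physics, Statistics}; time slot 3 → {Logic, Chemistry}. No two conflicting exams share a time slot.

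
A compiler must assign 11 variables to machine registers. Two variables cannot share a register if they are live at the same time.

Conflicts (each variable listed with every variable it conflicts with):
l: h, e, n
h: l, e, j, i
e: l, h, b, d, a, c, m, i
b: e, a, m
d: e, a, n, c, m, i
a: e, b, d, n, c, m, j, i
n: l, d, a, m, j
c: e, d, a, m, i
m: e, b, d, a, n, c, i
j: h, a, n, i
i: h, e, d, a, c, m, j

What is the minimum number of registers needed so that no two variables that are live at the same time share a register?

6

e, d, a, c, m, i all conflict with each other, so at least 6 registers are needed.
6 registers suffice: register 1 → {h, a}; register 2 → {e, n}; register 3 → {l, m, j}; register 4 → {b, i}; register 5 → {d}; register 6 → {c}. Each listed conflict is separated.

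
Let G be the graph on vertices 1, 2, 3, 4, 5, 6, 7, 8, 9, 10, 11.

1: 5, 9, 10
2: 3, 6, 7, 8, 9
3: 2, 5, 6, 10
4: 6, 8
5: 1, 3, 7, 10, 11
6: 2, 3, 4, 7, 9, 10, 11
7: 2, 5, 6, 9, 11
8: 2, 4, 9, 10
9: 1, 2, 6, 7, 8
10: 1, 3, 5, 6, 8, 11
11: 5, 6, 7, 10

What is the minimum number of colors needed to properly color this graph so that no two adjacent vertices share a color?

2, 6, 7, 9 form a clique, so at least 4 colors are needed.
One proper 4-coloring: 1=green, 2=green, 3=yellow, 4=blue, 5=red, 6=red, 7=blue, 8=red, 9=yellow, 10=blue, 11=green. Each edge has distinct colors on its endpoints.

4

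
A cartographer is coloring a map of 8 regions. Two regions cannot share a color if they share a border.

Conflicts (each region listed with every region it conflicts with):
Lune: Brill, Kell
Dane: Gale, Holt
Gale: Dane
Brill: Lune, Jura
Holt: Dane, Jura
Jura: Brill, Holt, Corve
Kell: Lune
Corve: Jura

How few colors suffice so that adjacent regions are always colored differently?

2

Dane and Gale conflict, so at least 2 colors are needed.
2 colors suffice: color 1 → {Lune, Dane, Jura}; color 2 → {Gale, Brill, Holt, Kell, Corve}. Each listed conflict is separated.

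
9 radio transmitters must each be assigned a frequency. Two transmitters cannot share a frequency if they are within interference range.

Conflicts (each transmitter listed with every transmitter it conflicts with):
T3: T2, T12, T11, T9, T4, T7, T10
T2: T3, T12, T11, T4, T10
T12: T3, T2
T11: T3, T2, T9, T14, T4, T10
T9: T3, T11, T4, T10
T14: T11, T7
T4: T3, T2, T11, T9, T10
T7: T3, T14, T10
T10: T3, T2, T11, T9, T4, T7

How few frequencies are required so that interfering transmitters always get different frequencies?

T3, T11, T9, T4, T10 pairwise conflict, so at least 5 frequencies are needed.
Using 5 frequencies: T3=1, T2=5, T12=2, T11=2, T9=5, T14=1, T4=4, T7=2, T10=3. Each listed conflict is separated.

5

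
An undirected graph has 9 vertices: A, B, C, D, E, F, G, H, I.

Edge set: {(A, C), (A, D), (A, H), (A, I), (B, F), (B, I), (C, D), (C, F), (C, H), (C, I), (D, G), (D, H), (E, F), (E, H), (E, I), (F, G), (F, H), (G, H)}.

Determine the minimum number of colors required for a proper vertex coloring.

4

A, C, D, H form a clique, so at least 4 colors are needed.
A valid assignment using 4 colors: A=3, B=2, C=2, D=4, E=2, F=3, G=2, H=1, I=1. No two adjacent vertices share a color.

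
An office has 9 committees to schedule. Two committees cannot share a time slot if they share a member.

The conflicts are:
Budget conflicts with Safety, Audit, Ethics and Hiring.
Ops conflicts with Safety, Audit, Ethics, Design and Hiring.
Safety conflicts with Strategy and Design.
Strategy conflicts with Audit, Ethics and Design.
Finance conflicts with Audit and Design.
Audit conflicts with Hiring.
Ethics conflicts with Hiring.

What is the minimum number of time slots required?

3

Ops, Safety, Design pairwise conflict, so at least 3 time slots are needed.
Using 3 time slots: Budget=1, Ops=1, Safety=2, Strategy=1, Finance=1, Audit=2, Ethics=2, Design=3, Hiring=3. Every pair that conflicts lands in different time slots.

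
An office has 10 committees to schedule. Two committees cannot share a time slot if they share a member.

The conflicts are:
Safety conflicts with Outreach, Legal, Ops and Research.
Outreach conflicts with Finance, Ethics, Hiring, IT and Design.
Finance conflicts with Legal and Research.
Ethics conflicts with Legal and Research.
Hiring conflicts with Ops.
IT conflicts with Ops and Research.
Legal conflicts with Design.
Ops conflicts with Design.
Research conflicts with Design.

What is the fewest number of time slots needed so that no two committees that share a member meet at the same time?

2

Ethics and Research conflict, so at least 2 time slots are needed.
2 time slots suffice: time slot 1 → {Outreach, Legal, Ops, Research}; time slot 2 → {Safety, Finance, Ethics, Hiring, IT, Design}. Each listed conflict is separated.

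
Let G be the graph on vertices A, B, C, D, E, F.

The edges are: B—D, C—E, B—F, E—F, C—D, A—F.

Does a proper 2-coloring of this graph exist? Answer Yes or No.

No

The cycle B-D-C-E-F-B has odd length 5, so it cannot be 2-colored; at least 3 colors are needed.
So 2 colors are not enough.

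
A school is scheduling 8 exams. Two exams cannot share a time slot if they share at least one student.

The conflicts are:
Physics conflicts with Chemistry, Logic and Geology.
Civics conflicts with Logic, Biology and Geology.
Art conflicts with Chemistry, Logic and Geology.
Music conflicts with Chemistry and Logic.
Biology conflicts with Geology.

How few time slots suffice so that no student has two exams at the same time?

Civics, Biology, Geology pairwise conflict, so at least 3 time slots are needed.
Using 3 time slots: Physics=2, Civics=2, Art=2, Music=2, Chemistry=1, Logic=1, Biology=3, Geology=1. No two conflicting exams share a time slot.

3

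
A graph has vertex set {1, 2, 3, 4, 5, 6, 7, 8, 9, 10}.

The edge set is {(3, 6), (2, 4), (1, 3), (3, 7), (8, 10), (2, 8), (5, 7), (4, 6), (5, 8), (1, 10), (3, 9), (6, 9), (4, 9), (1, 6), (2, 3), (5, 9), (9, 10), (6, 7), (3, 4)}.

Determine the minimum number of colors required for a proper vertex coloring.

4

3, 4, 6, 9 are mutually adjacent (a clique of size 4), so at least 4 colors are needed.
One proper 4-coloring: 1=c, 2=b, 3=a, 4=d, 5=a, 6=b, 7=c, 8=c, 9=c, 10=a. Each edge has distinct colors on its endpoints.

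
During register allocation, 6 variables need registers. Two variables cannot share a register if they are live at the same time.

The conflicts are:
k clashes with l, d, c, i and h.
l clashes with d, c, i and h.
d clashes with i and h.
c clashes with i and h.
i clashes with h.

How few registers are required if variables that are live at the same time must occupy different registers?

k, l, d, i, h pairwise conflict, so at least 5 registers are needed.
Using 5 registers: k=2, l=3, d=5, c=5, i=1, h=4. Each listed conflict is separated.

5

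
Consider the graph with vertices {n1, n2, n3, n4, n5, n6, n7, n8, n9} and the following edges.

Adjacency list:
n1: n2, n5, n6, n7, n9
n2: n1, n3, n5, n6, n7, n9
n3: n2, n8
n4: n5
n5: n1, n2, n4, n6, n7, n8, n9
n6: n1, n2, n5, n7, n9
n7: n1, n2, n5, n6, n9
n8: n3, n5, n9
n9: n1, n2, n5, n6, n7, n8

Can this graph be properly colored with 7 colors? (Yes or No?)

The chromatic number is 6. n1, n2, n5, n6, n7, n9 form a clique, so at least 6 colors are needed.
6 colors suffice: color 1 → {n3, n5}; color 2 → {n2, n4, n8}; color 3 → {n9}; color 4 → {n6}; color 5 → {n7}; color 6 → {n1}.
Since 7 ≥ 6, a proper 7-coloring certainly exists.

Yes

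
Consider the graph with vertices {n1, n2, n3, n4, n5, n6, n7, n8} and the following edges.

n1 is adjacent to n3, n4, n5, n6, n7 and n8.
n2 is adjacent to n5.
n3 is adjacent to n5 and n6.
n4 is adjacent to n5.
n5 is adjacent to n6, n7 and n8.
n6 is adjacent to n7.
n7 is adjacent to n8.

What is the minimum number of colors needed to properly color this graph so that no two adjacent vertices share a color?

4

n1, n3, n5, n6 are pairwise adjacent (a clique of size 4), so at least 4 colors are needed.
4 colors suffice: n1=blue, n2=blue, n3=yellow, n4=green, n5=red, n6=green, n7=yellow, n8=green. No two adjacent vertices share a color.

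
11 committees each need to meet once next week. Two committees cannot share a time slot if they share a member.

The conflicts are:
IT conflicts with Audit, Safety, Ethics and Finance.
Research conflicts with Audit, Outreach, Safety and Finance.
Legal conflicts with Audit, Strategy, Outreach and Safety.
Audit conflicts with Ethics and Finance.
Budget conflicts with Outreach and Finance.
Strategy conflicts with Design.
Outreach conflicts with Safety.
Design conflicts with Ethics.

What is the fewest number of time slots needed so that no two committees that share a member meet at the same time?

IT, Audit, Finance pairwise conflict, so at least 3 time slots are needed.
3 time slots suffice: time slot 1 → {Audit, Outreach, Design}; time slot 2 → {IT, Research, Legal, Budget}; time slot 3 → {Strategy, Safety, Ethics, Finance}. Each listed conflict is separated.

3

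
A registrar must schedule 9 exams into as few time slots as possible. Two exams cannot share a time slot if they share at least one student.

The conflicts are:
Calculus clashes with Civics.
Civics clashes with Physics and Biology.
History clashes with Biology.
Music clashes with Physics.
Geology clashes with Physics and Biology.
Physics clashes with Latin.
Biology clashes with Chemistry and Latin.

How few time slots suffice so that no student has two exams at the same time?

Biology and Chemistry conflict, so at least 2 time slots are needed.
2 time slots suffice: time slot 1 → {Calculus, Physics, Biology}; time slot 2 → {Civics, History, Music, Geology, Chemistry, Latin}. No two conflicting exams share a time slot.

2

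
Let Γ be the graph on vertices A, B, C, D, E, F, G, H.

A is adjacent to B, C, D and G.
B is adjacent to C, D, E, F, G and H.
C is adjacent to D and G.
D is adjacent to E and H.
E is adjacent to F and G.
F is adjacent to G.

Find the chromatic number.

B, E, F, G are pairwise adjacent (a clique of size 4), so at least 4 colors are needed.
One proper 4-coloring: A=green, B=red, C=yellow, D=blue, E=green, F=yellow, G=blue, H=green. Every edge joins two different colors.

4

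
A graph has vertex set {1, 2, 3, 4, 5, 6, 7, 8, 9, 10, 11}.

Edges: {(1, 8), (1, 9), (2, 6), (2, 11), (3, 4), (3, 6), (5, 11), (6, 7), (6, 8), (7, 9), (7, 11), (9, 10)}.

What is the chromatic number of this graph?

3

The cycle 9-7-6-8-1-9 has odd length 5, so it cannot be 2-colored; at least 3 colors are needed.
A valid assignment using 3 colors: 1=blue, 2=blue, 3=blue, 4=red, 5=blue, 6=red, 7=blue, 8=green, 9=red, 10=blue, 11=red. Each edge has distinct colors on its endpoints.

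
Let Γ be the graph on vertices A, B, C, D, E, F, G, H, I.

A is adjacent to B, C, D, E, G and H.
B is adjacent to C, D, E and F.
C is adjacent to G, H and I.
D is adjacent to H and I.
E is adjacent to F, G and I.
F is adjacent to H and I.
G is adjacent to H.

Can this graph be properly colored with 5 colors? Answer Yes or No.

The chromatic number is 4. A, C, G, H are mutually adjacent (a clique of size 4), so at least 4 colors are needed.
A valid assignment using 4 colors: A=red, B=blue, C=green, D=green, E=green, F=red, G=yellow, H=blue, I=blue.
Since 5 ≥ 4, a proper 5-coloring certainly exists.

Yes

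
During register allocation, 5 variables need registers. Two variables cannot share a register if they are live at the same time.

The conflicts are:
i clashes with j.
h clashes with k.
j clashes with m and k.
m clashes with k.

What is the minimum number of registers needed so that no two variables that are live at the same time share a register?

j, m, k are mutually in conflict, so at least 3 registers are needed.
3 registers suffice: i=2, h=1, j=1, m=3, k=2. Each listed conflict is separated.

3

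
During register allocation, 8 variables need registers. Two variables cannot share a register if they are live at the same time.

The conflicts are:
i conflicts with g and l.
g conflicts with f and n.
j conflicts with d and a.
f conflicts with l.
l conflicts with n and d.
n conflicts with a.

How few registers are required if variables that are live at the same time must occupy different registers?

3

The cycle a-j-d-l-n-a has odd length 5, so it cannot be 2-colored; at least 3 registers are needed.
A valid assignment using 3 registers: i=2, g=1, j=3, f=2, l=1, n=2, d=2, a=1. Every pair that conflicts lands in different registers.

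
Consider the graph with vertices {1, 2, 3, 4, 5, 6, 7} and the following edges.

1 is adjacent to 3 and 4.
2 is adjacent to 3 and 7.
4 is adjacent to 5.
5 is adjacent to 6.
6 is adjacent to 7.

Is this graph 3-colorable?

Yes

The chromatic number is 3. The cycle 7-6-5-4-1-3-2-7 has odd length 7, so it cannot be 2-colored; at least 3 colors are needed.
3 colors suffice: color red → {3, 4, 6}; color blue → {1, 5, 7}; color green → {2}.
That is already a proper 3-coloring.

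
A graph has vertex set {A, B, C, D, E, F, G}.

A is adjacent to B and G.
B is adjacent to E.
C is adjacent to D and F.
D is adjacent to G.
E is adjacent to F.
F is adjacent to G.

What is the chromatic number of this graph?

The cycle G-F-E-B-A-G has odd length 5, so it cannot be 2-colored; at least 3 colors are needed.
3 colors suffice: color 1 → {B, D, F}; color 2 → {C, E, G}; color 3 → {A}. Every edge joins two different colors.

3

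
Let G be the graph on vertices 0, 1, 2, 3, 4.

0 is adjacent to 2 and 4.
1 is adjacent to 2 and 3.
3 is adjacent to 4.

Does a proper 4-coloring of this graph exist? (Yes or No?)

The chromatic number is 3. The cycle 0-2-1-3-4-0 has odd length 5, so it cannot be 2-colored; at least 3 colors are needed.
A valid assignment using 3 colors: 0=green, 1=red, 2=blue, 3=blue, 4=red.
Since 4 ≥ 3, a proper 4-coloring certainly exists.

Yes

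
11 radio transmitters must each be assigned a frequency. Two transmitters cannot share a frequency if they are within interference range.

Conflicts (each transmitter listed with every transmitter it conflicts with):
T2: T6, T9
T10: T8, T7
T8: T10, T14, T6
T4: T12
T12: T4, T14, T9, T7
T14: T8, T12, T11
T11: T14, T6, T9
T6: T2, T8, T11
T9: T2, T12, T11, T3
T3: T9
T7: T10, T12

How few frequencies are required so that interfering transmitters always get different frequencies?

The cycle T10-T7-T12-T14-T8-T10 has odd length 5, so it cannot be 2-colored; at least 3 frequencies are needed.
3 frequencies suffice: frequency 1 → {T10, T12, T6, T3}; frequency 2 → {T4, T14, T9, T7}; frequency 3 → {T2, T8, T11}. No two conflicting transmitters share a frequency.

3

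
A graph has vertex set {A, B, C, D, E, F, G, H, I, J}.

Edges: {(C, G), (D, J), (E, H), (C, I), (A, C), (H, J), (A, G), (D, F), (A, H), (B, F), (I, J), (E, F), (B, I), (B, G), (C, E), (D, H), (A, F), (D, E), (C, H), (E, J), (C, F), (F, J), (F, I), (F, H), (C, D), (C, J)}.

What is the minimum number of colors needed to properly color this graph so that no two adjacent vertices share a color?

C, D, E, F, H, J are mutually adjacent (a clique of size 6), so at least 6 colors are needed.
6 colors suffice: color 1 → {B, C}; color 2 → {F, G}; color 3 → {H, I}; color 4 → {A, J}; color 5 → {D}; color 6 → {E}. Every edge joins two different colors.

6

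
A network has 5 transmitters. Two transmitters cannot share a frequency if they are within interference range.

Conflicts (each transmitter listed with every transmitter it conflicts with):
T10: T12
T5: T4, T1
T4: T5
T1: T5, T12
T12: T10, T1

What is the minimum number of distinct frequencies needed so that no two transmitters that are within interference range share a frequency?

T5 and T4 conflict, so at least 2 frequencies are needed.
2 frequencies suffice: frequency 1 → {T5, T12}; frequency 2 → {T10, T4, T1}. Each listed conflict is separated.

2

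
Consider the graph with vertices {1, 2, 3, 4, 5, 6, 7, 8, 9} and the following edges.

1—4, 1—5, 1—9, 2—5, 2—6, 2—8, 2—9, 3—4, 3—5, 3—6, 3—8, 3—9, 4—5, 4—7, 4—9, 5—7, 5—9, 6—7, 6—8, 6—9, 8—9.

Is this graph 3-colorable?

3, 6, 8, 9 are mutually adjacent (a clique of size 4), so at least 4 colors are needed.
So 3 colors are not enough.

No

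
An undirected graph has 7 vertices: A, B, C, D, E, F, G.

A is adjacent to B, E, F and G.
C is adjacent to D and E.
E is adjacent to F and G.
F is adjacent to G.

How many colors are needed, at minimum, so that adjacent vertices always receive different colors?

4

A, E, F, G form a clique, so at least 4 colors are needed.
One proper 4-coloring: A=1, B=2, C=1, D=2, E=2, F=4, G=3. Every edge joins two different colors.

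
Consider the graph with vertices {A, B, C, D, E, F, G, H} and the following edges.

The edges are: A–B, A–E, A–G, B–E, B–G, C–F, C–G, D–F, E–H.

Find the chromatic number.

3

A, B, G form a triangle, so at least 3 colors are needed.
A valid assignment using 3 colors: A=red, B=green, C=red, D=red, E=blue, F=blue, G=blue, H=red. No two adjacent vertices share a color.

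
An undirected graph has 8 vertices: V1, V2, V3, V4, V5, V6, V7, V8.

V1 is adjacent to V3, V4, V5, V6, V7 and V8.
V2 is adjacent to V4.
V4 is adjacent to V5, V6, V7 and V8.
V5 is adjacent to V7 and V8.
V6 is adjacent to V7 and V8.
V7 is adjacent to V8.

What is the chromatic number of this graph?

5

V1, V4, V6, V7, V8 form a clique, so at least 5 colors are needed.
5 colors suffice: color red → {V3, V4}; color blue → {V1, V2}; color green → {V7}; color yellow → {V8}; color purple → {V5, V6}. Each edge has distinct colors on its endpoints.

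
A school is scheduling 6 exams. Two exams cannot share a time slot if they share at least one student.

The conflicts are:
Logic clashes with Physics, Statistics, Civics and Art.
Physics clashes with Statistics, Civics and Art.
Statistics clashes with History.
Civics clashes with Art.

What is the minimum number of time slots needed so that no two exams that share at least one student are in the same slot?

Logic, Physics, Civics, Art are mutually in conflict, so at least 4 time slots are needed.
4 time slots suffice: Logic=1, Physics=2, Statistics=3, History=1, Civics=4, Art=3. No two conflicting exams share a time slot.

4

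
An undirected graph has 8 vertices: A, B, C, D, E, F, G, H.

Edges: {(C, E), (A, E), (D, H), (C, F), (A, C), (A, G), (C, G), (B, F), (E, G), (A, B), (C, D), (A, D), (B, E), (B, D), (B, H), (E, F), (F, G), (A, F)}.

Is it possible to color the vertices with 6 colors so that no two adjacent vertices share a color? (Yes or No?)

Yes

The chromatic number is 5. A, C, E, F, G are mutually adjacent (a clique of size 5), so at least 5 colors are needed.
A valid assignment using 5 colors: A=1, B=3, C=3, D=2, E=2, F=4, G=5, H=1.
Since 6 ≥ 5, a proper 6-coloring certainly exists.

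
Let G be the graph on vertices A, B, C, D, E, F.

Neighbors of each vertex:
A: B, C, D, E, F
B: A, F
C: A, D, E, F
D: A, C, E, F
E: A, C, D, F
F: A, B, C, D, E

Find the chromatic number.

5

A, C, D, E, F form a clique, so at least 5 colors are needed.
One proper 5-coloring: A=2, B=3, C=4, D=5, E=3, F=1. Every edge joins two different colors.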